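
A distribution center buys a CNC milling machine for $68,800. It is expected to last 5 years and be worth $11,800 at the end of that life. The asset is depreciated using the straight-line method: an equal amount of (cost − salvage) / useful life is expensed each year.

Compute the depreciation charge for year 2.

Depreciable base = $68,800 − $11,800 = $57,000.
Annual expense = $57,000 / 5 = $11,400.

$11,400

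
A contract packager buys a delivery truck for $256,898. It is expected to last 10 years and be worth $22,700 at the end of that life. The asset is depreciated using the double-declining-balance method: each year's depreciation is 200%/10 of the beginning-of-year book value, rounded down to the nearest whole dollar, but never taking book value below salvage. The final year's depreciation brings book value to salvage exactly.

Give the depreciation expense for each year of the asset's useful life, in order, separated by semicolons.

Depreciable base = $256,898 − $22,700 = $234,198.
Year 1: ⌊$256,898 × 200%/10⌋ = $51,379. Book value $205,519.
Year 2: ⌊$205,519 × 200%/10⌋ = $41,103. Book value $164,416.
Year 3: ⌊$164,416 × 200%/10⌋ = $32,883. Book value $131,533.
Year 4: ⌊$131,533 × 200%/10⌋ = $26,306. Book value $105,227.
Year 5: ⌊$105,227 × 200%/10⌋ = $21,045. Book value $84,182.
Year 6: ⌊$84,182 × 200%/10⌋ = $16,836. Book value $67,346.
Year 7: ⌊$67,346 × 200%/10⌋ = $13,469. Book value $53,877.
Year 8: ⌊$53,877 × 200%/10⌋ = $10,775. Book value $43,102.
Year 9: ⌊$43,102 × 200%/10⌋ = $8,620. Book value $34,482.
Year 10 (final): $34,482 − $22,700 = $11,782. Book value $22,700.

$51,379; $41,103; $32,883; $26,306; $21,045; $16,836; $13,469; $10,775; $8,620; $11,782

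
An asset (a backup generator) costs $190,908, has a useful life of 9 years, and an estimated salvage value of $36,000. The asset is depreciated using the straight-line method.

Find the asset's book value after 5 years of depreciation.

Depreciable base = $190,908 − $36,000 = $154,908.
Annual expense = $154,908 / 9 = $17,212.
End of year 1: book value $173,696.
End of year 2: book value $156,484.
End of year 3: book value $139,272.
End of year 4: book value $122,060.
End of year 5: book value $104,848.

$104,848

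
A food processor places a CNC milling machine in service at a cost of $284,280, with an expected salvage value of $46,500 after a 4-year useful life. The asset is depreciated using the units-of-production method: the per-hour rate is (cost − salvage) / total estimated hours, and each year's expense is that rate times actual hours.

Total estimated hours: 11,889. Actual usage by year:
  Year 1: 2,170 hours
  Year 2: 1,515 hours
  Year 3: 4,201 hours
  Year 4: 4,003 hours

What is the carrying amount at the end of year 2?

Depreciable base = $284,280 − $46,500 = $237,780.
Rate = $237,780 / 11,889 hours = $20 per hour.
Year 1: 2,170 × $20 = $43,400. Book value $240,880.
Year 2: 1,515 × $20 = $30,300. Book value $210,580.

$210,580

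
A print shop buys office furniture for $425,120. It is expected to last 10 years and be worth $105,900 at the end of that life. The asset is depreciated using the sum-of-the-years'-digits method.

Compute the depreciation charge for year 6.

Depreciable base = $425,120 − $105,900 = $319,220.
Sum of the years' digits = 10+9+8+7+6+5+4+3+2+1 = 55.
Year 1: $319,220 × 10/55 = $58,040. Book value $367,080.
Year 2: $319,220 × 9/55 = $52,236. Book value $314,844.
Year 3: $319,220 × 8/55 = $46,432. Book value $268,412.
Year 4: $319,220 × 7/55 = $40,628. Book value $227,784.
Year 5: $319,220 × 6/55 = $34,824. Book value $192,960.
Year 6: $319,220 × 5/55 = $29,020. Book value $163,940.

$29,020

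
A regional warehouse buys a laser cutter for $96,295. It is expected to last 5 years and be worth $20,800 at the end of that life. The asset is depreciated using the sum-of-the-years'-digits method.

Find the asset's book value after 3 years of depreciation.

Depreciable base = $96,295 − $20,800 = $75,495.
Sum of the years' digits = 5+4+3+2+1 = 15.
Year 1: $75,495 × 5/15 = $25,165. Book value $71,130.
Year 2: $75,495 × 4/15 = $20,132. Book value $50,998.
Year 3: $75,495 × 3/15 = $15,099. Book value $35,899.

$35,899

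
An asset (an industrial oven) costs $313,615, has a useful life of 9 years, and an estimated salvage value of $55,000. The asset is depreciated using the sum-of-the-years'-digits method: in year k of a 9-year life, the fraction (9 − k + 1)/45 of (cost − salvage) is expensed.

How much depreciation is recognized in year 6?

Depreciable base = $313,615 − $55,000 = $258,615.
Sum of the years' digits = 9+8+7+6+5+4+3+2+1 = 45.
Year 1: $258,615 × 9/45 = $51,723. Book value $261,892.
Year 2: $258,615 × 8/45 = $45,976. Book value $215,916.
Year 3: $258,615 × 7/45 = $40,229. Book value $175,687.
Year 4: $258,615 × 6/45 = $34,482. Book value $141,205.
Year 5: $258,615 × 5/45 = $28,735. Book value $112,470.
Year 6: $258,615 × 4/45 = $22,988. Book value $89,482.

$22,988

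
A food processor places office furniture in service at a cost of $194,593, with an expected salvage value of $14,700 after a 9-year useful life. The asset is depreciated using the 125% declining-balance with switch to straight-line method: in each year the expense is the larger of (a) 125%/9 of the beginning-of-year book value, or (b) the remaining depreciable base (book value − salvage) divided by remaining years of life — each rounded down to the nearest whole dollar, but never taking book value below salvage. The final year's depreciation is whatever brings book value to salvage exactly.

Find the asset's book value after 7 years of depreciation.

Depreciable base = $194,593 − $14,700 = $179,893.
Year 1: DB = ⌊$194,593 × 125%/9⌋ = $27,026; SL = ⌊$179,893/9⌋ = $19,988 → take DB $27,026. Book value $167,567.
Year 2: DB = ⌊$167,567 × 125%/9⌋ = $23,273; SL = ⌊$152,867/8⌋ = $19,108 → take DB $23,273. Book value $144,294.
Year 3: DB = ⌊$144,294 × 125%/9⌋ = $20,040; SL = ⌊$129,594/7⌋ = $18,513 → take DB $20,040. Book value $124,254.
Year 4: DB = ⌊$124,254 × 125%/9⌋ = $17,257; SL = ⌊$109,554/6⌋ = $18,259 → take SL $18,259. Book value $105,995.
Year 5: DB = ⌊$105,995 × 125%/9⌋ = $14,721; SL = ⌊$91,295/5⌋ = $18,259 → take SL $18,259. Book value $87,736.
Year 6: DB = ⌊$87,736 × 125%/9⌋ = $12,185; SL = ⌊$73,036/4⌋ = $18,259 → take SL $18,259. Book value $69,477.
Year 7: DB = ⌊$69,477 × 125%/9⌋ = $9,649; SL = ⌊$54,777/3⌋ = $18,259 → take SL $18,259. Book value $51,218.

$51,218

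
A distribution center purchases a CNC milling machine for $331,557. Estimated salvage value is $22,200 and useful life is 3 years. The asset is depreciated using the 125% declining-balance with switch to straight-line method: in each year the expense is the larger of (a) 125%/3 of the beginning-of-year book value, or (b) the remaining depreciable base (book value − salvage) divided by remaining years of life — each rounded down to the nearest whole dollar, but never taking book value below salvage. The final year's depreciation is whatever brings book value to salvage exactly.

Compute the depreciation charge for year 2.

$85,604

Depreciable base = $331,557 − $22,200 = $309,357.
Year 1: DB = ⌊$331,557 × 125%/3⌋ = $138,148; SL = ⌊$309,357/3⌋ = $103,119 → take DB $138,148. Book value $193,409.
Year 2: DB = ⌊$193,409 × 125%/3⌋ = $80,587; SL = ⌊$171,209/2⌋ = $85,604 → take SL $85,604. Book value $107,805.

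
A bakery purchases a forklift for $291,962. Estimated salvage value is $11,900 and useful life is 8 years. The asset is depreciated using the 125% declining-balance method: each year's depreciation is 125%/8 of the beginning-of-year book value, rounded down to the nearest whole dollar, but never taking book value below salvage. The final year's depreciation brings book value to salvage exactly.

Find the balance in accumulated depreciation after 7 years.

Depreciable base = $291,962 − $11,900 = $280,062.
Year 1: ⌊$291,962 × 125%/8⌋ = $45,619. Book value $246,343.
Year 2: ⌊$246,343 × 125%/8⌋ = $38,491. Book value $207,852.
Year 3: ⌊$207,852 × 125%/8⌋ = $32,476. Book value $175,376.
Year 4: ⌊$175,376 × 125%/8⌋ = $27,402. Book value $147,974.
Year 5: ⌊$147,974 × 125%/8⌋ = $23,120. Book value $124,854.
Year 6: ⌊$124,854 × 125%/8⌋ = $19,508. Book value $105,346.
Year 7: ⌊$105,346 × 125%/8⌋ = $16,460. Book value $88,886.
Accumulated through year 7 = $291,962 − $88,886 = $203,076.

$203,076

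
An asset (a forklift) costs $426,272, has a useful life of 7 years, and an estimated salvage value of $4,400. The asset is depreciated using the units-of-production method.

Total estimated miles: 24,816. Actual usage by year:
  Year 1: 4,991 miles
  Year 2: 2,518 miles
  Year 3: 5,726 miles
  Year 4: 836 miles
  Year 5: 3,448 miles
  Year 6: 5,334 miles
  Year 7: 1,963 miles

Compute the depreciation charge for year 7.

$33,371

Depreciable base = $426,272 − $4,400 = $421,872.
Rate = $421,872 / 24,816 miles = $17 per mile.
Year 1: 4,991 × $17 = $84,847. Book value $341,425.
Year 2: 2,518 × $17 = $42,806. Book value $298,619.
Year 3: 5,726 × $17 = $97,342. Book value $201,277.
Year 4: 836 × $17 = $14,212. Book value $187,065.
Year 5: 3,448 × $17 = $58,616. Book value $128,449.
Year 6: 5,334 × $17 = $90,678. Book value $37,771.
Year 7: 1,963 × $17 = $33,371. Book value $4,400.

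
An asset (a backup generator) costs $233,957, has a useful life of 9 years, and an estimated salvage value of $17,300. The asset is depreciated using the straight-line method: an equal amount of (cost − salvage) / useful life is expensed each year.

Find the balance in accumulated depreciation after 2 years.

$48,146

Depreciable base = $233,957 − $17,300 = $216,657.
Annual expense = $216,657 / 9 = $24,073.
End of year 1: book value $209,884.
End of year 2: book value $185,811.
Accumulated through year 2 = $233,957 − $185,811 = $48,146.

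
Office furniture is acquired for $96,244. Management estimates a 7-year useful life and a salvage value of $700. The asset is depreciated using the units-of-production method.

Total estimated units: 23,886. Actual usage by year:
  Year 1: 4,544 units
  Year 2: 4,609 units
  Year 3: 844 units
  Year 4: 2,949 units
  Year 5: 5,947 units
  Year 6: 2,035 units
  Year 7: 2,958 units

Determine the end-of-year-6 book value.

Depreciable base = $96,244 − $700 = $95,544.
Rate = $95,544 / 23,886 units = $4 per unit.
Year 1: 4,544 × $4 = $18,176. Book value $78,068.
Year 2: 4,609 × $4 = $18,436. Book value $59,632.
Year 3: 844 × $4 = $3,376. Book value $56,256.
Year 4: 2,949 × $4 = $11,796. Book value $44,460.
Year 5: 5,947 × $4 = $23,788. Book value $20,672.
Year 6: 2,035 × $4 = $8,140. Book value $12,532.

$12,532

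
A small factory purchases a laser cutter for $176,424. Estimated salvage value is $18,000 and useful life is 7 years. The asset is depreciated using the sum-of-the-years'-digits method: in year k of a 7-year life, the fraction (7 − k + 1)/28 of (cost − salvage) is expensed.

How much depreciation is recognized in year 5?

$16,974

Depreciable base = $176,424 − $18,000 = $158,424.
Sum of the years' digits = 7+6+5+4+3+2+1 = 28.
Year 1: $158,424 × 7/28 = $39,606. Book value $136,818.
Year 2: $158,424 × 6/28 = $33,948. Book value $102,870.
Year 3: $158,424 × 5/28 = $28,290. Book value $74,580.
Year 4: $158,424 × 4/28 = $22,632. Book value $51,948.
Year 5: $158,424 × 3/28 = $16,974. Book value $34,974.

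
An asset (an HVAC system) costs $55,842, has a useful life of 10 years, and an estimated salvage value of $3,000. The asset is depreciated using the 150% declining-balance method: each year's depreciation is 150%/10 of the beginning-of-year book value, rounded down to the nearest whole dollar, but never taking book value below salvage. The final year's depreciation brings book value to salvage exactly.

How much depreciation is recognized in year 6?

Depreciable base = $55,842 − $3,000 = $52,842.
Year 1: ⌊$55,842 × 150%/10⌋ = $8,376. Book value $47,466.
Year 2: ⌊$47,466 × 150%/10⌋ = $7,119. Book value $40,347.
Year 3: ⌊$40,347 × 150%/10⌋ = $6,052. Book value $34,295.
Year 4: ⌊$34,295 × 150%/10⌋ = $5,144. Book value $29,151.
Year 5: ⌊$29,151 × 150%/10⌋ = $4,372. Book value $24,779.
Year 6: ⌊$24,779 × 150%/10⌋ = $3,716. Book value $21,063.

$3,716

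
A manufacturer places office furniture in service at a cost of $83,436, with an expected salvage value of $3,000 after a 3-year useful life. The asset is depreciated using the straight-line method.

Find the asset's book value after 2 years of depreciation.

Depreciable base = $83,436 − $3,000 = $80,436.
Annual expense = $80,436 / 3 = $26,812.
End of year 1: book value $56,624.
End of year 2: book value $29,812.

$29,812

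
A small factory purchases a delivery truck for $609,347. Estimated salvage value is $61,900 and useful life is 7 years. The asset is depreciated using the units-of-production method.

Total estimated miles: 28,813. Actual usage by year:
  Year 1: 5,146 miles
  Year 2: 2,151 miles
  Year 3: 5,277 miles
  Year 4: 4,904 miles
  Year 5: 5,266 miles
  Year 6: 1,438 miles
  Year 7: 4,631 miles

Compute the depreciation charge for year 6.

$27,322

Depreciable base = $609,347 − $61,900 = $547,447.
Rate = $547,447 / 28,813 miles = $19 per mile.
Year 1: 5,146 × $19 = $97,774. Book value $511,573.
Year 2: 2,151 × $19 = $40,869. Book value $470,704.
Year 3: 5,277 × $19 = $100,263. Book value $370,441.
Year 4: 4,904 × $19 = $93,176. Book value $277,265.
Year 5: 5,266 × $19 = $100,054. Book value $177,211.
Year 6: 1,438 × $19 = $27,322. Book value $149,889.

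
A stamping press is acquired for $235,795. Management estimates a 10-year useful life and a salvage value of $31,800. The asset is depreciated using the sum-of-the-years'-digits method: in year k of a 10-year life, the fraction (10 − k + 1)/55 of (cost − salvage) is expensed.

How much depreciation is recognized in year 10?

$3,709

Depreciable base = $235,795 − $31,800 = $203,995.
Sum of the years' digits = 10+9+8+7+6+5+4+3+2+1 = 55.
Year 1: $203,995 × 10/55 = $37,090. Book value $198,705.
Year 2: $203,995 × 9/55 = $33,381. Book value $165,324.
Year 3: $203,995 × 8/55 = $29,672. Book value $135,652.
Year 4: $203,995 × 7/55 = $25,963. Book value $109,689.
Year 5: $203,995 × 6/55 = $22,254. Book value $87,435.
Year 6: $203,995 × 5/55 = $18,545. Book value $68,890.
Year 7: $203,995 × 4/55 = $14,836. Book value $54,054.
Year 8: $203,995 × 3/55 = $11,127. Book value $42,927.
Year 9: $203,995 × 2/55 = $7,418. Book value $35,509.
Year 10: $203,995 × 1/55 = $3,709. Book value $31,800.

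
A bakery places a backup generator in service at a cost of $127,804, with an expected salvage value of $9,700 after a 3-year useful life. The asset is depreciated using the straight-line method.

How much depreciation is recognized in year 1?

$39,368

Depreciable base = $127,804 − $9,700 = $118,104.
Annual expense = $118,104 / 3 = $39,368.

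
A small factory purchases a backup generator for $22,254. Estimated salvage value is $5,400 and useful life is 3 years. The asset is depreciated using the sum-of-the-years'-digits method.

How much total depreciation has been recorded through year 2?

Depreciable base = $22,254 − $5,400 = $16,854.
Sum of the years' digits = 3+2+1 = 6.
Year 1: $16,854 × 3/6 = $8,427. Book value $13,827.
Year 2: $16,854 × 2/6 = $5,618. Book value $8,209.
Accumulated through year 2 = $22,254 − $8,209 = $14,045.

$14,045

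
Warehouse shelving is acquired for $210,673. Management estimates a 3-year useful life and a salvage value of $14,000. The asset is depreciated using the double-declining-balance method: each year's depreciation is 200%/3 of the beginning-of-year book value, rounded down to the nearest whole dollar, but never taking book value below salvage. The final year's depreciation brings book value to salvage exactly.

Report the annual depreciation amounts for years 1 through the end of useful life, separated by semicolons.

$140,448; $46,816; $9,409

Depreciable base = $210,673 − $14,000 = $196,673.
Year 1: ⌊$210,673 × 200%/3⌋ = $140,448. Book value $70,225.
Year 2: ⌊$70,225 × 200%/3⌋ = $46,816. Book value $23,409.
Year 3 (final): $23,409 − $14,000 = $9,409. Book value $14,000.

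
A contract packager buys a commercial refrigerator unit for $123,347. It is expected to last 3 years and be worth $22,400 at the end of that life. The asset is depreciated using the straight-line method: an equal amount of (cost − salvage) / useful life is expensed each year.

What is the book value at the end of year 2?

$56,049

Depreciable base = $123,347 − $22,400 = $100,947.
Annual expense = $100,947 / 3 = $33,649.
End of year 1: book value $89,698.
End of year 2: book value $56,049.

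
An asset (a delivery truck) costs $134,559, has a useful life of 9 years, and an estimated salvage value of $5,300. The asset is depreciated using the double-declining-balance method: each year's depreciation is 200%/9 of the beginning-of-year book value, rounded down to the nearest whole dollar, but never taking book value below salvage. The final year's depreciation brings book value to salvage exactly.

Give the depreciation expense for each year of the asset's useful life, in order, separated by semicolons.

$29,902; $23,257; $18,088; $14,069; $10,942; $8,511; $6,620; $5,148; $12,722

Depreciable base = $134,559 − $5,300 = $129,259.
Year 1: ⌊$134,559 × 200%/9⌋ = $29,902. Book value $104,657.
Year 2: ⌊$104,657 × 200%/9⌋ = $23,257. Book value $81,400.
Year 3: ⌊$81,400 × 200%/9⌋ = $18,088. Book value $63,312.
Year 4: ⌊$63,312 × 200%/9⌋ = $14,069. Book value $49,243.
Year 5: ⌊$49,243 × 200%/9⌋ = $10,942. Book value $38,301.
Year 6: ⌊$38,301 × 200%/9⌋ = $8,511. Book value $29,790.
Year 7: ⌊$29,790 × 200%/9⌋ = $6,620. Book value $23,170.
Year 8: ⌊$23,170 × 200%/9⌋ = $5,148. Book value $18,022.
Year 9 (final): $18,022 − $5,300 = $12,722. Book value $5,300.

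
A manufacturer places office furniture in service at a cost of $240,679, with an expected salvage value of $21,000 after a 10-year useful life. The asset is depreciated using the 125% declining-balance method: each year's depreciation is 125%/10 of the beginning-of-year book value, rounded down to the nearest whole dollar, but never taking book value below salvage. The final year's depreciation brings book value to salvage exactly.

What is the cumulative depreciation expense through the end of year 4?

$99,595

Depreciable base = $240,679 − $21,000 = $219,679.
Year 1: ⌊$240,679 × 125%/10⌋ = $30,084. Book value $210,595.
Year 2: ⌊$210,595 × 125%/10⌋ = $26,324. Book value $184,271.
Year 3: ⌊$184,271 × 125%/10⌋ = $23,033. Book value $161,238.
Year 4: ⌊$161,238 × 125%/10⌋ = $20,154. Book value $141,084.
Accumulated through year 4 = $240,679 − $141,084 = $99,595.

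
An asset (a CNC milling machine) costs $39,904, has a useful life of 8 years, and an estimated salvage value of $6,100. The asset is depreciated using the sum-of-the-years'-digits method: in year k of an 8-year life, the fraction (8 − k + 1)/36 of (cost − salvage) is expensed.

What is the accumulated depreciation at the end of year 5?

$28,170

Depreciable base = $39,904 − $6,100 = $33,804.
Sum of the years' digits = 8+7+6+5+4+3+2+1 = 36.
Year 1: $33,804 × 8/36 = $7,512. Book value $32,392.
Year 2: $33,804 × 7/36 = $6,573. Book value $25,819.
Year 3: $33,804 × 6/36 = $5,634. Book value $20,185.
Year 4: $33,804 × 5/36 = $4,695. Book value $15,490.
Year 5: $33,804 × 4/36 = $3,756. Book value $11,734.
Accumulated through year 5 = $39,904 − $11,734 = $28,170.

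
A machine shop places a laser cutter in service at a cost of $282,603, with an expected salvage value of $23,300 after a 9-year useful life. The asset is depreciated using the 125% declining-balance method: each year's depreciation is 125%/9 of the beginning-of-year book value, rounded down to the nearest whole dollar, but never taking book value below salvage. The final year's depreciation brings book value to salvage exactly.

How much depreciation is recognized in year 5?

Depreciable base = $282,603 − $23,300 = $259,303.
Year 1: ⌊$282,603 × 125%/9⌋ = $39,250. Book value $243,353.
Year 2: ⌊$243,353 × 125%/9⌋ = $33,799. Book value $209,554.
Year 3: ⌊$209,554 × 125%/9⌋ = $29,104. Book value $180,450.
Year 4: ⌊$180,450 × 125%/9⌋ = $25,062. Book value $155,388.
Year 5: ⌊$155,388 × 125%/9⌋ = $21,581. Book value $133,807.

$21,581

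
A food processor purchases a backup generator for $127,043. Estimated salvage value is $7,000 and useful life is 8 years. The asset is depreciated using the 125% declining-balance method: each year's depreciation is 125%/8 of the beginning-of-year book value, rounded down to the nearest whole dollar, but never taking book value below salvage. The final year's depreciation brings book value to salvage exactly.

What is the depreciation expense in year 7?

$7,162

Depreciable base = $127,043 − $7,000 = $120,043.
Year 1: ⌊$127,043 × 125%/8⌋ = $19,850. Book value $107,193.
Year 2: ⌊$107,193 × 125%/8⌋ = $16,748. Book value $90,445.
Year 3: ⌊$90,445 × 125%/8⌋ = $14,132. Book value $76,313.
Year 4: ⌊$76,313 × 125%/8⌋ = $11,923. Book value $64,390.
Year 5: ⌊$64,390 × 125%/8⌋ = $10,060. Book value $54,330.
Year 6: ⌊$54,330 × 125%/8⌋ = $8,489. Book value $45,841.
Year 7: ⌊$45,841 × 125%/8⌋ = $7,162. Book value $38,679.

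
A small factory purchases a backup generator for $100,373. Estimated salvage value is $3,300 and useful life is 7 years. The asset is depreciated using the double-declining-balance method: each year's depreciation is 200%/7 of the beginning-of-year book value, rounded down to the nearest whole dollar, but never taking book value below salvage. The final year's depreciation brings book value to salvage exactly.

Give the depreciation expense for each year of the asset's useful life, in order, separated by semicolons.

Depreciable base = $100,373 − $3,300 = $97,073.
Year 1: ⌊$100,373 × 200%/7⌋ = $28,678. Book value $71,695.
Year 2: ⌊$71,695 × 200%/7⌋ = $20,484. Book value $51,211.
Year 3: ⌊$51,211 × 200%/7⌋ = $14,631. Book value $36,580.
Year 4: ⌊$36,580 × 200%/7⌋ = $10,451. Book value $26,129.
Year 5: ⌊$26,129 × 200%/7⌋ = $7,465. Book value $18,664.
Year 6: ⌊$18,664 × 200%/7⌋ = $5,332. Book value $13,332.
Year 7 (final): $13,332 − $3,300 = $10,032. Book value $3,300.

$28,678; $20,484; $14,631; $10,451; $7,465; $5,332; $10,032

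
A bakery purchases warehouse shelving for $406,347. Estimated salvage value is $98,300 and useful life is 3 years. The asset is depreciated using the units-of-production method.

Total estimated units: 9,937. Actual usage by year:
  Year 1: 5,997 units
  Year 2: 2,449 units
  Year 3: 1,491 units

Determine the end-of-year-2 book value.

Depreciable base = $406,347 − $98,300 = $308,047.
Rate = $308,047 / 9,937 units = $31 per unit.
Year 1: 5,997 × $31 = $185,907. Book value $220,440.
Year 2: 2,449 × $31 = $75,919. Book value $144,521.

$144,521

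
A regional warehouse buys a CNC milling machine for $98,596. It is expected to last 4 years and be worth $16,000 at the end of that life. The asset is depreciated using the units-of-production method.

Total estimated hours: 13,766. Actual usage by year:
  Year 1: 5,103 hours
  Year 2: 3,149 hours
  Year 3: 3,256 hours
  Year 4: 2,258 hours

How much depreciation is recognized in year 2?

Depreciable base = $98,596 − $16,000 = $82,596.
Rate = $82,596 / 13,766 hours = $6 per hour.
Year 1: 5,103 × $6 = $30,618. Book value $67,978.
Year 2: 3,149 × $6 = $18,894. Book value $49,084.

$18,894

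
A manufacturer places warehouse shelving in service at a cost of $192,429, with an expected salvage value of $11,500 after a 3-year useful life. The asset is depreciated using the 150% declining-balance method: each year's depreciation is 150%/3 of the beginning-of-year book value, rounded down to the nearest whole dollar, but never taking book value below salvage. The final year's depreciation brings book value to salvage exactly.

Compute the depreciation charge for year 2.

Depreciable base = $192,429 − $11,500 = $180,929.
Year 1: ⌊$192,429 × 150%/3⌋ = $96,214. Book value $96,215.
Year 2: ⌊$96,215 × 150%/3⌋ = $48,107. Book value $48,108.

$48,107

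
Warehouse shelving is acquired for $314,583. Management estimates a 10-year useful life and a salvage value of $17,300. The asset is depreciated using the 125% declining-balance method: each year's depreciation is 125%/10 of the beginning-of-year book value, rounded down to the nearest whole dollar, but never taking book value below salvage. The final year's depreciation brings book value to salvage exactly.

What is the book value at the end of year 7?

Depreciable base = $314,583 − $17,300 = $297,283.
Year 1: ⌊$314,583 × 125%/10⌋ = $39,322. Book value $275,261.
Year 2: ⌊$275,261 × 125%/10⌋ = $34,407. Book value $240,854.
Year 3: ⌊$240,854 × 125%/10⌋ = $30,106. Book value $210,748.
Year 4: ⌊$210,748 × 125%/10⌋ = $26,343. Book value $184,405.
Year 5: ⌊$184,405 × 125%/10⌋ = $23,050. Book value $161,355.
Year 6: ⌊$161,355 × 125%/10⌋ = $20,169. Book value $141,186.
Year 7: ⌊$141,186 × 125%/10⌋ = $17,648. Book value $123,538.

$123,538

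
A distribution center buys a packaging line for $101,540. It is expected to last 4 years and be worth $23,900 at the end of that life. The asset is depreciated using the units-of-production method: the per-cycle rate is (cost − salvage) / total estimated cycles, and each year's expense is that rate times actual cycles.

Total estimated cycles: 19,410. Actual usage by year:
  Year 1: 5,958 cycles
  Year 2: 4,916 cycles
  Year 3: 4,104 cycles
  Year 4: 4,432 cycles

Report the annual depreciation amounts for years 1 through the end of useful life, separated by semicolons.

$23,832; $19,664; $16,416; $17,728

Depreciable base = $101,540 − $23,900 = $77,640.
Rate = $77,640 / 19,410 cycles = $4 per cycle.
Year 1: 5,958 × $4 = $23,832. Book value $77,708.
Year 2: 4,916 × $4 = $19,664. Book value $58,044.
Year 3: 4,104 × $4 = $16,416. Book value $41,628.
Year 4: 4,432 × $4 = $17,728. Book value $23,900.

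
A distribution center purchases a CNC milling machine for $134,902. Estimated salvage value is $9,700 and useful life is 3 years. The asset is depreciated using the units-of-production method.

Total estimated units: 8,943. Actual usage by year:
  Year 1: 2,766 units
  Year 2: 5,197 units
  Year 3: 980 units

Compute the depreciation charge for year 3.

$13,720

Depreciable base = $134,902 − $9,700 = $125,202.
Rate = $125,202 / 8,943 units = $14 per unit.
Year 1: 2,766 × $14 = $38,724. Book value $96,178.
Year 2: 5,197 × $14 = $72,758. Book value $23,420.
Year 3: 980 × $14 = $13,720. Book value $9,700.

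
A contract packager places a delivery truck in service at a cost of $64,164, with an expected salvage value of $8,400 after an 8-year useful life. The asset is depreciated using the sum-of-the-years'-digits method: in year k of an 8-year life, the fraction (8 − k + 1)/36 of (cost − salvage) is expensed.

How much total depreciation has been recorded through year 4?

$40,274

Depreciable base = $64,164 − $8,400 = $55,764.
Sum of the years' digits = 8+7+6+5+4+3+2+1 = 36.
Year 1: $55,764 × 8/36 = $12,392. Book value $51,772.
Year 2: $55,764 × 7/36 = $10,843. Book value $40,929.
Year 3: $55,764 × 6/36 = $9,294. Book value $31,635.
Year 4: $55,764 × 5/36 = $7,745. Book value $23,890.
Accumulated through year 4 = $64,164 − $23,890 = $40,274.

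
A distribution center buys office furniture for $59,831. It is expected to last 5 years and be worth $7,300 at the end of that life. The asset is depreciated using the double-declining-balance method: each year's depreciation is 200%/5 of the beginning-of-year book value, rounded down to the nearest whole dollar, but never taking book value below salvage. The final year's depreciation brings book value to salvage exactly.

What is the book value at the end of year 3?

$12,924

Depreciable base = $59,831 − $7,300 = $52,531.
Year 1: ⌊$59,831 × 200%/5⌋ = $23,932. Book value $35,899.
Year 2: ⌊$35,899 × 200%/5⌋ = $14,359. Book value $21,540.
Year 3: ⌊$21,540 × 200%/5⌋ = $8,616. Book value $12,924.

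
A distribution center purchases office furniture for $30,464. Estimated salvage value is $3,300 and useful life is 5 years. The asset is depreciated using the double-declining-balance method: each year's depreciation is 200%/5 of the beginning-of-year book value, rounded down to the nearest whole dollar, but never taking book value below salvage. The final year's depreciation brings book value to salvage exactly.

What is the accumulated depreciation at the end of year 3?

Depreciable base = $30,464 − $3,300 = $27,164.
Year 1: ⌊$30,464 × 200%/5⌋ = $12,185. Book value $18,279.
Year 2: ⌊$18,279 × 200%/5⌋ = $7,311. Book value $10,968.
Year 3: ⌊$10,968 × 200%/5⌋ = $4,387. Book value $6,581.
Accumulated through year 3 = $30,464 − $6,581 = $23,883.

$23,883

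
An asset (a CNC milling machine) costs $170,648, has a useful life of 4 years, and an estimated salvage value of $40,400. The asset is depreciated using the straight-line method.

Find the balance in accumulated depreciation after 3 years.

$97,686

Depreciable base = $170,648 − $40,400 = $130,248.
Annual expense = $130,248 / 4 = $32,562.
End of year 1: book value $138,086.
End of year 2: book value $105,524.
End of year 3: book value $72,962.
Accumulated through year 3 = $170,648 − $72,962 = $97,686.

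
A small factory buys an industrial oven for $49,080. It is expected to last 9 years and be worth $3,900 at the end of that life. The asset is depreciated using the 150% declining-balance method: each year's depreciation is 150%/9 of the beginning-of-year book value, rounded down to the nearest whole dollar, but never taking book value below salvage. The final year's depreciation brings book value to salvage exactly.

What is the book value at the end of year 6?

$16,438

Depreciable base = $49,080 − $3,900 = $45,180.
Year 1: ⌊$49,080 × 150%/9⌋ = $8,180. Book value $40,900.
Year 2: ⌊$40,900 × 150%/9⌋ = $6,816. Book value $34,084.
Year 3: ⌊$34,084 × 150%/9⌋ = $5,680. Book value $28,404.
Year 4: ⌊$28,404 × 150%/9⌋ = $4,734. Book value $23,670.
Year 5: ⌊$23,670 × 150%/9⌋ = $3,945. Book value $19,725.
Year 6: ⌊$19,725 × 150%/9⌋ = $3,287. Book value $16,438.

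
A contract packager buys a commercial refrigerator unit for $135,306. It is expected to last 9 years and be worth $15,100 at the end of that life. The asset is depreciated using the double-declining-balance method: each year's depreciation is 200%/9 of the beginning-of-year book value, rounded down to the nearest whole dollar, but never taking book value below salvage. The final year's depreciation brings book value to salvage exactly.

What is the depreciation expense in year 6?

Depreciable base = $135,306 − $15,100 = $120,206.
Year 1: ⌊$135,306 × 200%/9⌋ = $30,068. Book value $105,238.
Year 2: ⌊$105,238 × 200%/9⌋ = $23,386. Book value $81,852.
Year 3: ⌊$81,852 × 200%/9⌋ = $18,189. Book value $63,663.
Year 4: ⌊$63,663 × 200%/9⌋ = $14,147. Book value $49,516.
Year 5: ⌊$49,516 × 200%/9⌋ = $11,003. Book value $38,513.
Year 6: ⌊$38,513 × 200%/9⌋ = $8,558. Book value $29,955.

$8,558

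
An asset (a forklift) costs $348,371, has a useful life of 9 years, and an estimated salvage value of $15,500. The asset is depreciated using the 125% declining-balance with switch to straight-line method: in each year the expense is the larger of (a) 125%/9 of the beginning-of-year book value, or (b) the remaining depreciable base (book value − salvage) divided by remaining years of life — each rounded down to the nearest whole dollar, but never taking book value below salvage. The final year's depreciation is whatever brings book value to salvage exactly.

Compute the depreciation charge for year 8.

Depreciable base = $348,371 − $15,500 = $332,871.
Year 1: DB = ⌊$348,371 × 125%/9⌋ = $48,384; SL = ⌊$332,871/9⌋ = $36,985 → take DB $48,384. Book value $299,987.
Year 2: DB = ⌊$299,987 × 125%/9⌋ = $41,664; SL = ⌊$284,487/8⌋ = $35,560 → take DB $41,664. Book value $258,323.
Year 3: DB = ⌊$258,323 × 125%/9⌋ = $35,878; SL = ⌊$242,823/7⌋ = $34,689 → take DB $35,878. Book value $222,445.
Year 4: DB = ⌊$222,445 × 125%/9⌋ = $30,895; SL = ⌊$206,945/6⌋ = $34,490 → take SL $34,490. Book value $187,955.
Year 5: DB = ⌊$187,955 × 125%/9⌋ = $26,104; SL = ⌊$172,455/5⌋ = $34,491 → take SL $34,491. Book value $153,464.
Year 6: DB = ⌊$153,464 × 125%/9⌋ = $21,314; SL = ⌊$137,964/4⌋ = $34,491 → take SL $34,491. Book value $118,973.
Year 7: DB = ⌊$118,973 × 125%/9⌋ = $16,524; SL = ⌊$103,473/3⌋ = $34,491 → take SL $34,491. Book value $84,482.
Year 8: DB = ⌊$84,482 × 125%/9⌋ = $11,733; SL = ⌊$68,982/2⌋ = $34,491 → take SL $34,491. Book value $49,991.

$34,491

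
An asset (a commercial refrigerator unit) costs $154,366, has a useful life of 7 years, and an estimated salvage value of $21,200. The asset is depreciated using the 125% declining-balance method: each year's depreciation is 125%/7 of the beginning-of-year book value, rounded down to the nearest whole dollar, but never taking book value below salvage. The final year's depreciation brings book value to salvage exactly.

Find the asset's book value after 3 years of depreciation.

$85,559

Depreciable base = $154,366 − $21,200 = $133,166.
Year 1: ⌊$154,366 × 125%/7⌋ = $27,565. Book value $126,801.
Year 2: ⌊$126,801 × 125%/7⌋ = $22,643. Book value $104,158.
Year 3: ⌊$104,158 × 125%/7⌋ = $18,599. Book value $85,559.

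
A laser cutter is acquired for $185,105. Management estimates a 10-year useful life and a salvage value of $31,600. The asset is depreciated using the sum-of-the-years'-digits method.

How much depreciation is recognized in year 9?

$5,582

Depreciable base = $185,105 − $31,600 = $153,505.
Sum of the years' digits = 10+9+8+7+6+5+4+3+2+1 = 55.
Year 1: $153,505 × 10/55 = $27,910. Book value $157,195.
Year 2: $153,505 × 9/55 = $25,119. Book value $132,076.
Year 3: $153,505 × 8/55 = $22,328. Book value $109,748.
Year 4: $153,505 × 7/55 = $19,537. Book value $90,211.
Year 5: $153,505 × 6/55 = $16,746. Book value $73,465.
Year 6: $153,505 × 5/55 = $13,955. Book value $59,510.
Year 7: $153,505 × 4/55 = $11,164. Book value $48,346.
Year 8: $153,505 × 3/55 = $8,373. Book value $39,973.
Year 9: $153,505 × 2/55 = $5,582. Book value $34,391.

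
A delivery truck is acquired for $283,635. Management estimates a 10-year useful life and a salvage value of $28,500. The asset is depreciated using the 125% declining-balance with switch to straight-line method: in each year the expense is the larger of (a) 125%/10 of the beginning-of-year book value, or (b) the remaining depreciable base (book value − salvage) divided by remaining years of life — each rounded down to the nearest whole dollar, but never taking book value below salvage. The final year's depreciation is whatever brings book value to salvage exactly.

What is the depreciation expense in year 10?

$22,961

Depreciable base = $283,635 − $28,500 = $255,135.
Year 1: DB = ⌊$283,635 × 125%/10⌋ = $35,454; SL = ⌊$255,135/10⌋ = $25,513 → take DB $35,454. Book value $248,181.
Year 2: DB = ⌊$248,181 × 125%/10⌋ = $31,022; SL = ⌊$219,681/9⌋ = $24,409 → take DB $31,022. Book value $217,159.
Year 3: DB = ⌊$217,159 × 125%/10⌋ = $27,144; SL = ⌊$188,659/8⌋ = $23,582 → take DB $27,144. Book value $190,015.
Year 4: DB = ⌊$190,015 × 125%/10⌋ = $23,751; SL = ⌊$161,515/7⌋ = $23,073 → take DB $23,751. Book value $166,264.
Year 5: DB = ⌊$166,264 × 125%/10⌋ = $20,783; SL = ⌊$137,764/6⌋ = $22,960 → take SL $22,960. Book value $143,304.
Year 6: DB = ⌊$143,304 × 125%/10⌋ = $17,913; SL = ⌊$114,804/5⌋ = $22,960 → take SL $22,960. Book value $120,344.
Year 7: DB = ⌊$120,344 × 125%/10⌋ = $15,043; SL = ⌊$91,844/4⌋ = $22,961 → take SL $22,961. Book value $97,383.
Year 8: DB = ⌊$97,383 × 125%/10⌋ = $12,172; SL = ⌊$68,883/3⌋ = $22,961 → take SL $22,961. Book value $74,422.
Year 9: DB = ⌊$74,422 × 125%/10⌋ = $9,302; SL = ⌊$45,922/2⌋ = $22,961 → take SL $22,961. Book value $51,461.
Year 10 (final): $51,461 − $28,500 = $22,961. Book value $28,500.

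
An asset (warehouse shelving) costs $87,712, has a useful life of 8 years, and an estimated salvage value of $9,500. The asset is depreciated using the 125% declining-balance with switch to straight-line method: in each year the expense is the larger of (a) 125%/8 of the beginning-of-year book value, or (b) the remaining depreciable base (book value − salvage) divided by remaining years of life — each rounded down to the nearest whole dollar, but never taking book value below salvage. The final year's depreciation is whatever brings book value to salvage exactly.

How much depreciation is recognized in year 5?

Depreciable base = $87,712 − $9,500 = $78,212.
Year 1: DB = ⌊$87,712 × 125%/8⌋ = $13,705; SL = ⌊$78,212/8⌋ = $9,776 → take DB $13,705. Book value $74,007.
Year 2: DB = ⌊$74,007 × 125%/8⌋ = $11,563; SL = ⌊$64,507/7⌋ = $9,215 → take DB $11,563. Book value $62,444.
Year 3: DB = ⌊$62,444 × 125%/8⌋ = $9,756; SL = ⌊$52,944/6⌋ = $8,824 → take DB $9,756. Book value $52,688.
Year 4: DB = ⌊$52,688 × 125%/8⌋ = $8,232; SL = ⌊$43,188/5⌋ = $8,637 → take SL $8,637. Book value $44,051.
Year 5: DB = ⌊$44,051 × 125%/8⌋ = $6,882; SL = ⌊$34,551/4⌋ = $8,637 → take SL $8,637. Book value $35,414.

$8,637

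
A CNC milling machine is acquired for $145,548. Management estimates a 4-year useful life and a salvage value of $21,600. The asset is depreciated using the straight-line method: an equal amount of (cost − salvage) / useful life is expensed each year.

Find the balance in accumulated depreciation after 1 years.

$30,987

Depreciable base = $145,548 − $21,600 = $123,948.
Annual expense = $123,948 / 4 = $30,987.
End of year 1: book value $114,561.
Accumulated through year 1 = $145,548 − $114,561 = $30,987.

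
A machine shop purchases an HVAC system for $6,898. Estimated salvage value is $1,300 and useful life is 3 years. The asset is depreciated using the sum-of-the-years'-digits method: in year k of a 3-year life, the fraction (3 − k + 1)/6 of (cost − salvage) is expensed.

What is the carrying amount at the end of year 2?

Depreciable base = $6,898 − $1,300 = $5,598.
Sum of the years' digits = 3+2+1 = 6.
Year 1: $5,598 × 3/6 = $2,799. Book value $4,099.
Year 2: $5,598 × 2/6 = $1,866. Book value $2,233.

$2,233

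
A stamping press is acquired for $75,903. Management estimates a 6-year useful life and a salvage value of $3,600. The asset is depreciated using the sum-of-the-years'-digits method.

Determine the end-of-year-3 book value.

$24,258

Depreciable base = $75,903 − $3,600 = $72,303.
Sum of the years' digits = 6+5+4+3+2+1 = 21.
Year 1: $72,303 × 6/21 = $20,658. Book value $55,245.
Year 2: $72,303 × 5/21 = $17,215. Book value $38,030.
Year 3: $72,303 × 4/21 = $13,772. Book value $24,258.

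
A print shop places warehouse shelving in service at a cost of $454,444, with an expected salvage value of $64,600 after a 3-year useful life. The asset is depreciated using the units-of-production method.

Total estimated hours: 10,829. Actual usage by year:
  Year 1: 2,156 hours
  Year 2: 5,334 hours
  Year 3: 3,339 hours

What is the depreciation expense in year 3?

Depreciable base = $454,444 − $64,600 = $389,844.
Rate = $389,844 / 10,829 hours = $36 per hour.
Year 1: 2,156 × $36 = $77,616. Book value $376,828.
Year 2: 5,334 × $36 = $192,024. Book value $184,804.
Year 3: 3,339 × $36 = $120,204. Book value $64,600.

$120,204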